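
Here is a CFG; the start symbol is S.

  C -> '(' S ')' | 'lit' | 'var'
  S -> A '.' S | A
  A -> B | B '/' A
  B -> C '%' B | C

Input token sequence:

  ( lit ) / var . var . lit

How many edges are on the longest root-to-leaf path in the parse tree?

8

[S [A [B [C ( [S [A [B [C lit]]]] )]] / [A [B [C var]]]] . [S [A [B [C var]]] . [S [A [B [C lit]]]]]]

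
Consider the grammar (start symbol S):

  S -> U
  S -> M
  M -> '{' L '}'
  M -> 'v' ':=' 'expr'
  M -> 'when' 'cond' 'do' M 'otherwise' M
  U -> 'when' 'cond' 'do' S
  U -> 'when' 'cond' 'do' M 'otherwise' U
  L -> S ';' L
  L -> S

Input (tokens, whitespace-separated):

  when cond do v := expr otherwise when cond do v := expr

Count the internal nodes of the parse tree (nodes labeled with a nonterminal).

[S [U when cond do [M v := expr] otherwise [U when cond do [S [M v := expr]]]]]

6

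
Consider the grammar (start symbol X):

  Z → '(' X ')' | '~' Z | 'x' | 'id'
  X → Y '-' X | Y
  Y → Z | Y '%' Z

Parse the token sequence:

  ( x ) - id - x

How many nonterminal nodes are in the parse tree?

[X [Y [Z ( [X [Y [Z x]]] )]] - [X [Y [Z id]] - [X [Y [Z x]]]]]

12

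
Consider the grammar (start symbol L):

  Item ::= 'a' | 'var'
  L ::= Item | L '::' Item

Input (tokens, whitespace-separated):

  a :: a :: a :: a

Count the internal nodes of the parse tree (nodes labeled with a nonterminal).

8

[L [L [L [L [Item a]] :: [Item a]] :: [Item a]] :: [Item a]]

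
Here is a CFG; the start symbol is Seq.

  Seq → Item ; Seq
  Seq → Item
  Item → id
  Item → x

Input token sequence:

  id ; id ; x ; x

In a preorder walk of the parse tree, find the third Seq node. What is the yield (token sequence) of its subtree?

[Seq [Item id] ; [Seq [Item id] ; [Seq [Item x] ; [Seq [Item x]]]]]

x ; x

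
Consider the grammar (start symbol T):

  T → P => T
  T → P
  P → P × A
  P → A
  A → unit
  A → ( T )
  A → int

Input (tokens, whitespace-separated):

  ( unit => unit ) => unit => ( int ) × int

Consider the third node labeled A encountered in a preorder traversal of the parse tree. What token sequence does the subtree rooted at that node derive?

[T [P [A ( [T [P [A unit]] => [T [P [A unit]]]] )]] => [T [P [A unit]] => [T [P [P [A ( [T [P [A int]]] )]] × [A int]]]]]

unit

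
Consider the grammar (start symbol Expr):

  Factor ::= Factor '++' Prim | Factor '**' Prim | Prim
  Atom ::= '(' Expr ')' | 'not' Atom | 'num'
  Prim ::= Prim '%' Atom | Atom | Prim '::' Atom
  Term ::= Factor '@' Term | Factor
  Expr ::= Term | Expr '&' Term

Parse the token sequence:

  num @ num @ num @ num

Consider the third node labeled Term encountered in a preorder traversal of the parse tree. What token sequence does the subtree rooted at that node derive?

num @ num

[Expr [Term [Factor [Prim [Atom num]]] @ [Term [Factor [Prim [Atom num]]] @ [Term [Factor [Prim [Atom num]]] @ [Term [Factor [Prim [Atom num]]]]]]]]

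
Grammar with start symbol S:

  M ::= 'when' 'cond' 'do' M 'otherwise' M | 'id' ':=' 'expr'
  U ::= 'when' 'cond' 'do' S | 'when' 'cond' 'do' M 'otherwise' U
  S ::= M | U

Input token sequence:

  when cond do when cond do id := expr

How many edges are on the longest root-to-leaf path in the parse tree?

6

[S [U when cond do [S [U when cond do [S [M id := expr]]]]]]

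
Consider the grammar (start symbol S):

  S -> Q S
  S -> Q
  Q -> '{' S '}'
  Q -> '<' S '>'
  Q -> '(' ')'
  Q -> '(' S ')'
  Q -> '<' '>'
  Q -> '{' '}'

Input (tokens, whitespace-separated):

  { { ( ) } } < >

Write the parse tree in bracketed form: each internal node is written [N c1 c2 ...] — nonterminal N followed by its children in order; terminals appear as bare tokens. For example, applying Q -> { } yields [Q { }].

S
Q S
{ S } S
{ Q } S
{ { S } } S
{ { Q } } S
{ { ( ) } } S
{ { ( ) } } Q
{ { ( ) } } < >

[S [Q { [S [Q { [S [Q ( )]] }]] }] [S [Q < >]]]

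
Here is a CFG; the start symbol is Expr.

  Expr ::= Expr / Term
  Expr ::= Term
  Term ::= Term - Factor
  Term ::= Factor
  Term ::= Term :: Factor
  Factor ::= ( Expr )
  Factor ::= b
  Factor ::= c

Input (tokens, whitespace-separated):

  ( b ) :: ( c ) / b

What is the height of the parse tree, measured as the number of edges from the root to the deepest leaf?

8

[Expr [Expr [Term [Term [Factor ( [Expr [Term [Factor b]]] )]] :: [Factor ( [Expr [Term [Factor c]]] )]]] / [Term [Factor b]]]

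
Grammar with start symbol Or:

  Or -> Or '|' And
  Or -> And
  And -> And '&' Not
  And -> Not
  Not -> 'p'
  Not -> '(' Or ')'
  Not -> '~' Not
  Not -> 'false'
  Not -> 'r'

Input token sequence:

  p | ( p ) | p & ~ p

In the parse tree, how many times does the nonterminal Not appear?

6

[Or [Or [Or [And [Not p]]] | [And [Not ( [Or [And [Not p]]] )]]] | [And [And [Not p]] & [Not ~ [Not p]]]]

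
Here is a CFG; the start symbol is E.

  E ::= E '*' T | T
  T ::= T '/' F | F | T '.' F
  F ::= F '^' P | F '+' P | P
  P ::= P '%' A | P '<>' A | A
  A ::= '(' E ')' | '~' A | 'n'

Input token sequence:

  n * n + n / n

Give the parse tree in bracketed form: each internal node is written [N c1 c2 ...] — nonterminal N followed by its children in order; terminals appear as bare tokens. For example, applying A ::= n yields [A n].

E
E * T
T * T
F * T
P * T
A * T
n * T
n * T / F
n * F / F
n * F + P / F
n * P + P / F
n * A + P / F
n * n + P / F
n * n + A / F
n * n + n / F
n * n + n / P
n * n + n / A
n * n + n / n

[E [E [T [F [P [A n]]]]] * [T [T [F [F [P [A n]]] + [P [A n]]]] / [F [P [A n]]]]]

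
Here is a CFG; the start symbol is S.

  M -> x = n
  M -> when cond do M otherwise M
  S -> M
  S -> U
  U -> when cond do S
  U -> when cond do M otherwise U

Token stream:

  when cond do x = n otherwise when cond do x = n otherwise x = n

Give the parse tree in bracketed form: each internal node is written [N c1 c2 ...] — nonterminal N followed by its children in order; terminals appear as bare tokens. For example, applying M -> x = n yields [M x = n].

[S [M when cond do [M x = n] otherwise [M when cond do [M x = n] otherwise [M x = n]]]]

S
M
when cond do M otherwise M
when cond do x = n otherwise M
when cond do x = n otherwise when cond do M otherwise M
when cond do x = n otherwise when cond do x = n otherwise M
when cond do x = n otherwise when cond do x = n otherwise x = n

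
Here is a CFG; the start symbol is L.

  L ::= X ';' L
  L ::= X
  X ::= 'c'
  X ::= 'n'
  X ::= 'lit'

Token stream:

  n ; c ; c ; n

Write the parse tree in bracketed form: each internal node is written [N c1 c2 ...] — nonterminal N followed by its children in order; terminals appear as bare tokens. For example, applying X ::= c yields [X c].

L
X ; L
n ; L
n ; X ; L
n ; c ; L
n ; c ; X ; L
n ; c ; c ; L
n ; c ; c ; X
n ; c ; c ; n

[L [X n] ; [L [X c] ; [L [X c] ; [L [X n]]]]]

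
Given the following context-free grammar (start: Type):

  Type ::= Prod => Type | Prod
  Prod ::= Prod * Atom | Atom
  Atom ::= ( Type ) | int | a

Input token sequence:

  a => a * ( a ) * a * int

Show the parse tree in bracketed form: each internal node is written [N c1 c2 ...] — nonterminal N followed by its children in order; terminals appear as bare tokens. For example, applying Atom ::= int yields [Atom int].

Type
Prod => Type
Atom => Type
a => Type
a => Prod
a => Prod * Atom
a => Prod * Atom * Atom
a => Prod * Atom * Atom * Atom
a => Atom * Atom * Atom * Atom
a => a * Atom * Atom * Atom
a => a * ( Type ) * Atom * Atom
a => a * ( Prod ) * Atom * Atom
a => a * ( Atom ) * Atom * Atom
a => a * ( a ) * Atom * Atom
a => a * ( a ) * a * Atom
a => a * ( a ) * a * int

[Type [Prod [Atom a]] => [Type [Prod [Prod [Prod [Prod [Atom a]] * [Atom ( [Type [Prod [Atom a]]] )]] * [Atom a]] * [Atom int]]]]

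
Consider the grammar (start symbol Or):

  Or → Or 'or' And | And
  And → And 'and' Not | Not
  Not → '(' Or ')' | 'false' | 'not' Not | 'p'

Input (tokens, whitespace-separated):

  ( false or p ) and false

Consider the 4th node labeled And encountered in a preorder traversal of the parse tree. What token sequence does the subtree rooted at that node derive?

[Or [And [And [Not ( [Or [Or [And [Not false]]] or [And [Not p]]] )]] and [Not false]]]

p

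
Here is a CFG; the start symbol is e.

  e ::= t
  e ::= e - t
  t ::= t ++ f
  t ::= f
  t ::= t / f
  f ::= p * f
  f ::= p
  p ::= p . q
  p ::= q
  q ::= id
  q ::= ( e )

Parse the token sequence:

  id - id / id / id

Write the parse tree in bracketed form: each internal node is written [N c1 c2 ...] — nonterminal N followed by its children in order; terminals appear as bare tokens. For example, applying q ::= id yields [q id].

[e [e [t [f [p [q id]]]]] - [t [t [t [f [p [q id]]]] / [f [p [q id]]]] / [f [p [q id]]]]]

e
e - t
t - t
f - t
p - t
q - t
id - t
id - t / f
id - t / f / f
id - f / f / f
id - p / f / f
id - q / f / f
id - id / f / f
id - id / p / f
id - id / q / f
id - id / id / f
id - id / id / p
id - id / id / q
id - id / id / id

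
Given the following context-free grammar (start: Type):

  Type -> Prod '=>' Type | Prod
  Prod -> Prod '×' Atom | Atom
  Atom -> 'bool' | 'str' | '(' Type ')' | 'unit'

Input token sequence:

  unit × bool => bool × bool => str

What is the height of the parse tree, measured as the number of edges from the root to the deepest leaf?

5

[Type [Prod [Prod [Atom unit]] × [Atom bool]] => [Type [Prod [Prod [Atom bool]] × [Atom bool]] => [Type [Prod [Atom str]]]]]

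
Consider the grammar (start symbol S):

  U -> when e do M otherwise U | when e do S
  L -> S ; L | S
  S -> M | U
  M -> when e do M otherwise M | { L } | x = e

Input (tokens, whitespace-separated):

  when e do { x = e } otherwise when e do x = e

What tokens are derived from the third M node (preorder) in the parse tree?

x = e

[S [U when e do [M { [L [S [M x = e]]] }] otherwise [U when e do [S [M x = e]]]]]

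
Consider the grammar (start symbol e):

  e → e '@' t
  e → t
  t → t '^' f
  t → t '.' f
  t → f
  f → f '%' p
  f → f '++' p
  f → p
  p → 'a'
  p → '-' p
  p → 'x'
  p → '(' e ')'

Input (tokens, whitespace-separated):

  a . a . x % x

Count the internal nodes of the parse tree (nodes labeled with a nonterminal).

12

[e [t [t [t [f [p a]]] . [f [p a]]] . [f [f [p x]] % [p x]]]]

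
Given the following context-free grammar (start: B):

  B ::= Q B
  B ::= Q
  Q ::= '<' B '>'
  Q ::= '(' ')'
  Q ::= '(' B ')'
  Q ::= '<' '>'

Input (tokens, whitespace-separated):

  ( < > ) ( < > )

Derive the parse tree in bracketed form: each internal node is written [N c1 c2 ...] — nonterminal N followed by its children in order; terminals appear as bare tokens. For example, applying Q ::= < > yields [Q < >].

[B [Q ( [B [Q < >]] )] [B [Q ( [B [Q < >]] )]]]

B
Q B
( B ) B
( Q ) B
( < > ) B
( < > ) Q
( < > ) ( B )
( < > ) ( Q )
( < > ) ( < > )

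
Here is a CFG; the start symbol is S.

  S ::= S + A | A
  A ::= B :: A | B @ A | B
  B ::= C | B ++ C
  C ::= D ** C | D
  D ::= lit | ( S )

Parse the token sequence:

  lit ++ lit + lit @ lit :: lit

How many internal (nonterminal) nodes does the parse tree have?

[S [S [A [B [B [C [D lit]]] ++ [C [D lit]]]]] + [A [B [C [D lit]]] @ [A [B [C [D lit]]] :: [A [B [C [D lit]]]]]]]

21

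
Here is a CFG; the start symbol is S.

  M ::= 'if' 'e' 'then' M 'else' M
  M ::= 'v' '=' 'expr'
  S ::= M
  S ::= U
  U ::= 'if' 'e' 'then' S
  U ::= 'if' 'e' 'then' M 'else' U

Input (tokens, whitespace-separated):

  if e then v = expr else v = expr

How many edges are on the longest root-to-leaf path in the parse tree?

3

[S [M if e then [M v = expr] else [M v = expr]]]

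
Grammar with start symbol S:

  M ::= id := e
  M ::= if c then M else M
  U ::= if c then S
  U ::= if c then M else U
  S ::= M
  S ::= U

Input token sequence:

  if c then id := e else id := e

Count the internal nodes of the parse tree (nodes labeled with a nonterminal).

4

[S [M if c then [M id := e] else [M id := e]]]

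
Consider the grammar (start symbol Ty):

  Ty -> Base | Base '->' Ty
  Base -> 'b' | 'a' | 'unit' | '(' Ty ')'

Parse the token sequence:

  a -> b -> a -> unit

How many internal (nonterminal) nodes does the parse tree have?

8

[Ty [Base a] -> [Ty [Base b] -> [Ty [Base a] -> [Ty [Base unit]]]]]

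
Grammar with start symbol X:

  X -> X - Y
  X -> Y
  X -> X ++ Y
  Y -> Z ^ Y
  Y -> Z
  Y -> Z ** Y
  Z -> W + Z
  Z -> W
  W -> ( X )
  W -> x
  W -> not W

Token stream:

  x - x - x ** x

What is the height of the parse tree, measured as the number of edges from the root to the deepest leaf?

[X [X [X [Y [Z [W x]]]] - [Y [Z [W x]]]] - [Y [Z [W x]] ** [Y [Z [W x]]]]]

6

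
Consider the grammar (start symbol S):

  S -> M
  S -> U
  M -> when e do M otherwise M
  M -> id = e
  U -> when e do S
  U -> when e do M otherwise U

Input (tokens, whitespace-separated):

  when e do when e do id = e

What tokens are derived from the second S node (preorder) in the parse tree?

[S [U when e do [S [U when e do [S [M id = e]]]]]]

when e do id = e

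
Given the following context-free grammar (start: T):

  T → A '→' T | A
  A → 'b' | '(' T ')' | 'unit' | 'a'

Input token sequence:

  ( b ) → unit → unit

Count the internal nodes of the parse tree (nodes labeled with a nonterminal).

[T [A ( [T [A b]] )] → [T [A unit] → [T [A unit]]]]

8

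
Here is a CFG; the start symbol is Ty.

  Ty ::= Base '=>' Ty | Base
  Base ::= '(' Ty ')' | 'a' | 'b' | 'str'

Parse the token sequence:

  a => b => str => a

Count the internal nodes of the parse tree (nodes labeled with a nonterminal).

[Ty [Base a] => [Ty [Base b] => [Ty [Base str] => [Ty [Base a]]]]]

8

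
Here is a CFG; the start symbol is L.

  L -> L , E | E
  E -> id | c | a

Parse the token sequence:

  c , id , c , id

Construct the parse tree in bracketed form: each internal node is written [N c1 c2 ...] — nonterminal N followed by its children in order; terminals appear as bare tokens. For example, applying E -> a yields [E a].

[L [L [L [L [E c]] , [E id]] , [E c]] , [E id]]

L
L , E
L , E , E
L , E , E , E
E , E , E , E
c , E , E , E
c , id , E , E
c , id , c , E
c , id , c , id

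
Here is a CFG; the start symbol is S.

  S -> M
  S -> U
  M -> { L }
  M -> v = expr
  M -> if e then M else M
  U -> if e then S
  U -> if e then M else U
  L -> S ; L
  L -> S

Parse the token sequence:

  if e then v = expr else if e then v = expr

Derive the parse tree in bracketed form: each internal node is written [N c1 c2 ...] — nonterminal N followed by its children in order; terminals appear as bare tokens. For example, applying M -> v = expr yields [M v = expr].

[S [U if e then [M v = expr] else [U if e then [S [M v = expr]]]]]

S
U
if e then M else U
if e then v = expr else U
if e then v = expr else if e then S
if e then v = expr else if e then M
if e then v = expr else if e then v = expr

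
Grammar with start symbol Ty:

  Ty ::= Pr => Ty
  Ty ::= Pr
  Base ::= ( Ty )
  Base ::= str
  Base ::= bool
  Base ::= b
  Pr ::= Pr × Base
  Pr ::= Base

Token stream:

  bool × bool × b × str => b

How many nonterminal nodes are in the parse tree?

12

[Ty [Pr [Pr [Pr [Pr [Base bool]] × [Base bool]] × [Base b]] × [Base str]] => [Ty [Pr [Base b]]]]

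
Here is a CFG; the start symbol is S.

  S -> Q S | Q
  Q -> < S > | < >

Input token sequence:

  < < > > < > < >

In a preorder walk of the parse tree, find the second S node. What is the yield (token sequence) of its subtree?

< >

[S [Q < [S [Q < >]] >] [S [Q < >] [S [Q < >]]]]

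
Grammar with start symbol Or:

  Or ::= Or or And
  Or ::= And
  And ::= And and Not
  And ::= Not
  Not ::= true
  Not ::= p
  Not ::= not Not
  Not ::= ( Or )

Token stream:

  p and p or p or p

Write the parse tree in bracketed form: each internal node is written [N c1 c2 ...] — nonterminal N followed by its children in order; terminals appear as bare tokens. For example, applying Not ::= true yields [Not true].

[Or [Or [Or [And [And [Not p]] and [Not p]]] or [And [Not p]]] or [And [Not p]]]

Or
Or or And
Or or And or And
And or And or And
And and Not or And or And
Not and Not or And or And
p and Not or And or And
p and p or And or And
p and p or Not or And
p and p or p or And
p and p or p or Not
p and p or p or p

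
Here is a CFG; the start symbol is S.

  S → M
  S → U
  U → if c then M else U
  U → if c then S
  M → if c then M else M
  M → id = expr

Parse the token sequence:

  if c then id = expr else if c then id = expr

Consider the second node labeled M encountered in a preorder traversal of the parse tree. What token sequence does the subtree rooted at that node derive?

[S [U if c then [M id = expr] else [U if c then [S [M id = expr]]]]]

id = expr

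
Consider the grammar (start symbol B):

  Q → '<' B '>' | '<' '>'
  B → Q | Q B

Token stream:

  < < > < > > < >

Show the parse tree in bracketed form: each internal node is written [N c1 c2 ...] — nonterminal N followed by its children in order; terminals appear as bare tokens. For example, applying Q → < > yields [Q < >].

B
Q B
< B > B
< Q B > B
< < > B > B
< < > Q > B
< < > < > > B
< < > < > > Q
< < > < > > < >

[B [Q < [B [Q < >] [B [Q < >]]] >] [B [Q < >]]]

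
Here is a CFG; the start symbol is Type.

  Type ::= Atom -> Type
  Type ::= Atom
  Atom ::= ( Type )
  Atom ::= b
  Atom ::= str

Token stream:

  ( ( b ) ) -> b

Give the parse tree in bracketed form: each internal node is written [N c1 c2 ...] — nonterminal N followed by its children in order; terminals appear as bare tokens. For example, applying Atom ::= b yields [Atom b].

[Type [Atom ( [Type [Atom ( [Type [Atom b]] )]] )] -> [Type [Atom b]]]

Type
Atom -> Type
( Type ) -> Type
( Atom ) -> Type
( ( Type ) ) -> Type
( ( Atom ) ) -> Type
( ( b ) ) -> Type
( ( b ) ) -> Atom
( ( b ) ) -> b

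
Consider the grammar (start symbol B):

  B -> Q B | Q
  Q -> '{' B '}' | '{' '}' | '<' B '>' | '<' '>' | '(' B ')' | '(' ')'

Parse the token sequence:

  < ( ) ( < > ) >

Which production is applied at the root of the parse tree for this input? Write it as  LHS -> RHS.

B -> Q

[B [Q < [B [Q ( )] [B [Q ( [B [Q < >]] )]]] >]]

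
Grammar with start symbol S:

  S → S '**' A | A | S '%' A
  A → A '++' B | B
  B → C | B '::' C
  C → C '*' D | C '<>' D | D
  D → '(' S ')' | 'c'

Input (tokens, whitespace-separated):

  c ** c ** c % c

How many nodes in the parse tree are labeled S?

[S [S [S [S [A [B [C [D c]]]]] ** [A [B [C [D c]]]]] ** [A [B [C [D c]]]]] % [A [B [C [D c]]]]]

4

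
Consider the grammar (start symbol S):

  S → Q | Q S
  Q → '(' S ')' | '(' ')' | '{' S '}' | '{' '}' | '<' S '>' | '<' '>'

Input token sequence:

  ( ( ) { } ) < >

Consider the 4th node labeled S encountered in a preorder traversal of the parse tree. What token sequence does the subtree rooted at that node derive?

[S [Q ( [S [Q ( )] [S [Q { }]]] )] [S [Q < >]]]

< >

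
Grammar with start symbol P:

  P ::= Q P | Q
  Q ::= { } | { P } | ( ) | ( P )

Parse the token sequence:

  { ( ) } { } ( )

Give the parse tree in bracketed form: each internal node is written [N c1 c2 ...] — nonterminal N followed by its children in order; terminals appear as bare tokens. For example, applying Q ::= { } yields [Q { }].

[P [Q { [P [Q ( )]] }] [P [Q { }] [P [Q ( )]]]]

P
Q P
{ P } P
{ Q } P
{ ( ) } P
{ ( ) } Q P
{ ( ) } { } P
{ ( ) } { } Q
{ ( ) } { } ( )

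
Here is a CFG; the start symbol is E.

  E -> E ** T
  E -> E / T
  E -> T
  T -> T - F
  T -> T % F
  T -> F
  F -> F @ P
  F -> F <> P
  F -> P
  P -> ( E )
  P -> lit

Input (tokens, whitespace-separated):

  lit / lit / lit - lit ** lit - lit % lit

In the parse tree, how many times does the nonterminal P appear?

[E [E [E [E [T [F [P lit]]]] / [T [F [P lit]]]] / [T [T [F [P lit]]] - [F [P lit]]]] ** [T [T [T [F [P lit]]] - [F [P lit]]] % [F [P lit]]]]

7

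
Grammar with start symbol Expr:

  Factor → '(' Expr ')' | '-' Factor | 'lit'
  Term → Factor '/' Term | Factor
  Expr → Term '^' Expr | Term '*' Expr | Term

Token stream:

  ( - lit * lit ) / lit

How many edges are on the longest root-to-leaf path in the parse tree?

[Expr [Term [Factor ( [Expr [Term [Factor - [Factor lit]]] * [Expr [Term [Factor lit]]]] )] / [Term [Factor lit]]]]

7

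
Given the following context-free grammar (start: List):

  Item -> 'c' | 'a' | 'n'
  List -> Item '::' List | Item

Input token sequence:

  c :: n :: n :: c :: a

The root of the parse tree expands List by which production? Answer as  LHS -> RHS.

List -> Item '::' List

[List [Item c] :: [List [Item n] :: [List [Item n] :: [List [Item c] :: [List [Item a]]]]]]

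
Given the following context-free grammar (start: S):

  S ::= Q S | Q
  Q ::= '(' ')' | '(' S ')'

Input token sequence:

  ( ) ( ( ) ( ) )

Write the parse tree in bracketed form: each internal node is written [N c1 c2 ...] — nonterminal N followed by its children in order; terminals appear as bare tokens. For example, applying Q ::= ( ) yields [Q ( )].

[S [Q ( )] [S [Q ( [S [Q ( )] [S [Q ( )]]] )]]]

S
Q S
( ) S
( ) Q
( ) ( S )
( ) ( Q S )
( ) ( ( ) S )
( ) ( ( ) Q )
( ) ( ( ) ( ) )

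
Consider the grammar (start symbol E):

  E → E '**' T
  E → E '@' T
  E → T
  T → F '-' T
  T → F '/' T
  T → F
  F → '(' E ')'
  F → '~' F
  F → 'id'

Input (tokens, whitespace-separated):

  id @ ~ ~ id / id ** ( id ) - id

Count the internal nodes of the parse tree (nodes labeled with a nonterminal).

18

[E [E [E [T [F id]]] @ [T [F ~ [F ~ [F id]]] / [T [F id]]]] ** [T [F ( [E [T [F id]]] )] - [T [F id]]]]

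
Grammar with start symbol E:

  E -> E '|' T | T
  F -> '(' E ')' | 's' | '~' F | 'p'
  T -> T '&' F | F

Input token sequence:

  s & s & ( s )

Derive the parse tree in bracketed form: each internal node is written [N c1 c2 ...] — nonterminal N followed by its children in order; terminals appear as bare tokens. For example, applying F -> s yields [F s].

E
T
T & F
T & F & F
F & F & F
s & F & F
s & s & F
s & s & ( E )
s & s & ( T )
s & s & ( F )
s & s & ( s )

[E [T [T [T [F s]] & [F s]] & [F ( [E [T [F s]]] )]]]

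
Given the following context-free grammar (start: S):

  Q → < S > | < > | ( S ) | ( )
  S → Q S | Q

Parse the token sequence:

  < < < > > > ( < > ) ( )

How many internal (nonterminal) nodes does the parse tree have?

12

[S [Q < [S [Q < [S [Q < >]] >]] >] [S [Q ( [S [Q < >]] )] [S [Q ( )]]]]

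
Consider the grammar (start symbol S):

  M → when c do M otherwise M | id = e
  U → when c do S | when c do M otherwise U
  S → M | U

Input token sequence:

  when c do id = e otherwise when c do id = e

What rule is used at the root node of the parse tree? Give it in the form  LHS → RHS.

[S [U when c do [M id = e] otherwise [U when c do [S [M id = e]]]]]

S → U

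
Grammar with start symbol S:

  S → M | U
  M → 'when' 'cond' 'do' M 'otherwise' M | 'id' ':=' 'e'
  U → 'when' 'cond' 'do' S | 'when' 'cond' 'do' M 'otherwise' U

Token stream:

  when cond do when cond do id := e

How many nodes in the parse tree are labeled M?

1

[S [U when cond do [S [U when cond do [S [M id := e]]]]]]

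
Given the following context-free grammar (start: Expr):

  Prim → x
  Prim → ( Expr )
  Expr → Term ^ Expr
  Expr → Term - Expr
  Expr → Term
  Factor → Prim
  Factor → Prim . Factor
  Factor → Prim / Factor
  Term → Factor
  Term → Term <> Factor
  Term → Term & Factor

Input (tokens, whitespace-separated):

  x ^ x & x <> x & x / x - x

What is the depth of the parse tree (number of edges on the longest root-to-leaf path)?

[Expr [Term [Factor [Prim x]]] ^ [Expr [Term [Term [Term [Term [Factor [Prim x]]] & [Factor [Prim x]]] <> [Factor [Prim x]]] & [Factor [Prim x] / [Factor [Prim x]]]] - [Expr [Term [Factor [Prim x]]]]]]

8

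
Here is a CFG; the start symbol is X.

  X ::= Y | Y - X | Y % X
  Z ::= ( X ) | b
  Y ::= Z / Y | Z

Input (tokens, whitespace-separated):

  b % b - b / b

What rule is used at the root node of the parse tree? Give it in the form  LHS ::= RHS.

X ::= Y % X

[X [Y [Z b]] % [X [Y [Z b]] - [X [Y [Z b] / [Y [Z b]]]]]]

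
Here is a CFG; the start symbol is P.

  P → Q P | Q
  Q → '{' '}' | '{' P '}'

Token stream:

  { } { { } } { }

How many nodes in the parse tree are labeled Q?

[P [Q { }] [P [Q { [P [Q { }]] }] [P [Q { }]]]]

4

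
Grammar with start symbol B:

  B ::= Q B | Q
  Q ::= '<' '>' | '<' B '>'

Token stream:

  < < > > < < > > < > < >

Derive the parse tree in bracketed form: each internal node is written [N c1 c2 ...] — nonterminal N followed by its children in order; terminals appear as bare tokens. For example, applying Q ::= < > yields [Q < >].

B
Q B
< B > B
< Q > B
< < > > B
< < > > Q B
< < > > < B > B
< < > > < Q > B
< < > > < < > > B
< < > > < < > > Q B
< < > > < < > > < > B
< < > > < < > > < > Q
< < > > < < > > < > < >

[B [Q < [B [Q < >]] >] [B [Q < [B [Q < >]] >] [B [Q < >] [B [Q < >]]]]]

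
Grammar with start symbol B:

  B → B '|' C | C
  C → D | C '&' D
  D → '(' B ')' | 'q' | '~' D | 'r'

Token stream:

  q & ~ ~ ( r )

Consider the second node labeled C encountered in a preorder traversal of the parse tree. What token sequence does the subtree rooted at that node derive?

q

[B [C [C [D q]] & [D ~ [D ~ [D ( [B [C [D r]]] )]]]]]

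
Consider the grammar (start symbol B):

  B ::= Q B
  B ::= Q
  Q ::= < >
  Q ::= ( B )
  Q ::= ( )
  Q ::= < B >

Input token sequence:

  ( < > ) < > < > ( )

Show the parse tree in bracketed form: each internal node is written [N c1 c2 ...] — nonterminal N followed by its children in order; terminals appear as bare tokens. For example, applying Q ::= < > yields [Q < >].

B
Q B
( B ) B
( Q ) B
( < > ) B
( < > ) Q B
( < > ) < > B
( < > ) < > Q B
( < > ) < > < > B
( < > ) < > < > Q
( < > ) < > < > ( )

[B [Q ( [B [Q < >]] )] [B [Q < >] [B [Q < >] [B [Q ( )]]]]]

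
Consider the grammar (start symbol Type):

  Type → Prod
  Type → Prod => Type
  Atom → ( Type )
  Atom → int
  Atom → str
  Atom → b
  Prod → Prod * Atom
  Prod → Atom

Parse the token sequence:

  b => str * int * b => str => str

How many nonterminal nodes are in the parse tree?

16

[Type [Prod [Atom b]] => [Type [Prod [Prod [Prod [Atom str]] * [Atom int]] * [Atom b]] => [Type [Prod [Atom str]] => [Type [Prod [Atom str]]]]]]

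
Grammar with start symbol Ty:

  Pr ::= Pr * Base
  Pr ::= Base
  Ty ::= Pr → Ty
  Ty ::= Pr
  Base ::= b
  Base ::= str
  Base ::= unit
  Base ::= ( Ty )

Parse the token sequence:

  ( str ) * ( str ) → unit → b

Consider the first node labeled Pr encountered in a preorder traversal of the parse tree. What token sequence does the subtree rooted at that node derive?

[Ty [Pr [Pr [Base ( [Ty [Pr [Base str]]] )]] * [Base ( [Ty [Pr [Base str]]] )]] → [Ty [Pr [Base unit]] → [Ty [Pr [Base b]]]]]

( str ) * ( str )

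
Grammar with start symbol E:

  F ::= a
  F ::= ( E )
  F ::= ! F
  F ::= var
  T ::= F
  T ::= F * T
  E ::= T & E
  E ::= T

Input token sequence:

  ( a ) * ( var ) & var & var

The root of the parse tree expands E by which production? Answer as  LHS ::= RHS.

[E [T [F ( [E [T [F a]]] )] * [T [F ( [E [T [F var]]] )]]] & [E [T [F var]] & [E [T [F var]]]]]

E ::= T & E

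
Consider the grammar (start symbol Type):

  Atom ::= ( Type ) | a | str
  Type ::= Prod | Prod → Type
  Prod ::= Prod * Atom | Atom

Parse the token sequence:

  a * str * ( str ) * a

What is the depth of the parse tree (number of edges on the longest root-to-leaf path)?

[Type [Prod [Prod [Prod [Prod [Atom a]] * [Atom str]] * [Atom ( [Type [Prod [Atom str]]] )]] * [Atom a]]]

7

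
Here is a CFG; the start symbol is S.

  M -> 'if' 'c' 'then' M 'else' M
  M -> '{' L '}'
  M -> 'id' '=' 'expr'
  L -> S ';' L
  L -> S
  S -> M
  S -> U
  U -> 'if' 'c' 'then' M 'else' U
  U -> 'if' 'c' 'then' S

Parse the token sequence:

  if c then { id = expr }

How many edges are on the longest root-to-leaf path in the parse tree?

[S [U if c then [S [M { [L [S [M id = expr]]] }]]]]

7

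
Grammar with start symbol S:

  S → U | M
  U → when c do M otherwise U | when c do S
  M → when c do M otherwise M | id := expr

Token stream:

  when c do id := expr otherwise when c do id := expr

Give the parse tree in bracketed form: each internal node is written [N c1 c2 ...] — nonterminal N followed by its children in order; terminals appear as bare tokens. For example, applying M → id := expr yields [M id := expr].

[S [U when c do [M id := expr] otherwise [U when c do [S [M id := expr]]]]]

S
U
when c do M otherwise U
when c do id := expr otherwise U
when c do id := expr otherwise when c do S
when c do id := expr otherwise when c do M
when c do id := expr otherwise when c do id := expr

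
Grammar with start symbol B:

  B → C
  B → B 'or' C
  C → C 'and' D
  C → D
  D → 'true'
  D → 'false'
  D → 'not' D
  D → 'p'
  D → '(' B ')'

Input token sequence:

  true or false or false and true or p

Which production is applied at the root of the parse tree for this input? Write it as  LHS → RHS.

[B [B [B [B [C [D true]]] or [C [D false]]] or [C [C [D false]] and [D true]]] or [C [D p]]]

B → B 'or' C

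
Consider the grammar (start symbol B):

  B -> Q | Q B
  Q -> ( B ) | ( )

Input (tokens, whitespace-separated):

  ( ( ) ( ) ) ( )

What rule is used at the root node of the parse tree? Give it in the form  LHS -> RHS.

B -> Q B

[B [Q ( [B [Q ( )] [B [Q ( )]]] )] [B [Q ( )]]]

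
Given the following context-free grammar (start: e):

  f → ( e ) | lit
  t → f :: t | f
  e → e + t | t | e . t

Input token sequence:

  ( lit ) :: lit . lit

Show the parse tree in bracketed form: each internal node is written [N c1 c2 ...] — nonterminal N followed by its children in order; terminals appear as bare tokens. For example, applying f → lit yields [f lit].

[e [e [t [f ( [e [t [f lit]]] )] :: [t [f lit]]]] . [t [f lit]]]

e
e . t
t . t
f :: t . t
( e ) :: t . t
( t ) :: t . t
( f ) :: t . t
( lit ) :: t . t
( lit ) :: f . t
( lit ) :: lit . t
( lit ) :: lit . f
( lit ) :: lit . lit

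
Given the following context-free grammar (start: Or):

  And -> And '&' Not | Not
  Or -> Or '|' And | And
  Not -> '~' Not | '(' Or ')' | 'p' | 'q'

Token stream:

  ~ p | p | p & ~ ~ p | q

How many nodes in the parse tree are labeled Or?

4

[Or [Or [Or [Or [And [Not ~ [Not p]]]] | [And [Not p]]] | [And [And [Not p]] & [Not ~ [Not ~ [Not p]]]]] | [And [Not q]]]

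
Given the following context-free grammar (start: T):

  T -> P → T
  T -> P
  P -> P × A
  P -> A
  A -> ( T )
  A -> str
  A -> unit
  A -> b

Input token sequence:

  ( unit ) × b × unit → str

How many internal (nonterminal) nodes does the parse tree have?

[T [P [P [P [A ( [T [P [A unit]]] )]] × [A b]] × [A unit]] → [T [P [A str]]]]

13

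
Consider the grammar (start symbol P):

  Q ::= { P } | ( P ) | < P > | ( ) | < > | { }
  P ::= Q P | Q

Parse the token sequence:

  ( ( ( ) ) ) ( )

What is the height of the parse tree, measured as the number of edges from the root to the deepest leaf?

6

[P [Q ( [P [Q ( [P [Q ( )]] )]] )] [P [Q ( )]]]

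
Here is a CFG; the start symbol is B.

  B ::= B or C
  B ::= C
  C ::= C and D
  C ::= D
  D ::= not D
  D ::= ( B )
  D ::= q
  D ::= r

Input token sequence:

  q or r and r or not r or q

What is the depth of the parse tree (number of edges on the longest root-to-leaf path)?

6

[B [B [B [B [C [D q]]] or [C [C [D r]] and [D r]]] or [C [D not [D r]]]] or [C [D q]]]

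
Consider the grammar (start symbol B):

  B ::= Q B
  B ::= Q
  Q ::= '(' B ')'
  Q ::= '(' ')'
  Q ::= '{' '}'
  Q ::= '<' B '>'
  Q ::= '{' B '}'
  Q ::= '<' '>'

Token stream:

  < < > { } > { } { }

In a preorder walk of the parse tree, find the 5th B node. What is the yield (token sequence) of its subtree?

{ }

[B [Q < [B [Q < >] [B [Q { }]]] >] [B [Q { }] [B [Q { }]]]]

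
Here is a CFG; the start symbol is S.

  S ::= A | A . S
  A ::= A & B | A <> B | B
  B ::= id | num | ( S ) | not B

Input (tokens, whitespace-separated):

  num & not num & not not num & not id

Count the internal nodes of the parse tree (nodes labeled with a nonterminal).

13

[S [A [A [A [A [B num]] & [B not [B num]]] & [B not [B not [B num]]]] & [B not [B id]]]]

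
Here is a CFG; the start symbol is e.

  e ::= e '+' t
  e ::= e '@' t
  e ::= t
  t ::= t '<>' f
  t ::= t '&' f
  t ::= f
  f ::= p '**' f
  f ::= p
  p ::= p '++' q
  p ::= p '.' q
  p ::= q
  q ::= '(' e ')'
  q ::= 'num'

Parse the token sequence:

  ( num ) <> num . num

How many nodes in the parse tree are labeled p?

[e [t [t [f [p [q ( [e [t [f [p [q num]]]]] )]]]] <> [f [p [p [q num]] . [q num]]]]]

4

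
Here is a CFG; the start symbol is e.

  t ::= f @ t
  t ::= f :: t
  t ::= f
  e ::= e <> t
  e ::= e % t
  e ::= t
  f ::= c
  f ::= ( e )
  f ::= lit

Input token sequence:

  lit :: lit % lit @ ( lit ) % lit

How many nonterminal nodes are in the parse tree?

16

[e [e [e [t [f lit] :: [t [f lit]]]] % [t [f lit] @ [t [f ( [e [t [f lit]]] )]]]] % [t [f lit]]]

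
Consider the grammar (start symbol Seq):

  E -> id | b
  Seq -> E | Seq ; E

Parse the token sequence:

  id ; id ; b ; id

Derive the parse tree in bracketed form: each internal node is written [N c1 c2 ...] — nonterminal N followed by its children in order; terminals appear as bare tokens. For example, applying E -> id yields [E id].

Seq
Seq ; E
Seq ; E ; E
Seq ; E ; E ; E
E ; E ; E ; E
id ; E ; E ; E
id ; id ; E ; E
id ; id ; b ; E
id ; id ; b ; id

[Seq [Seq [Seq [Seq [E id]] ; [E id]] ; [E b]] ; [E id]]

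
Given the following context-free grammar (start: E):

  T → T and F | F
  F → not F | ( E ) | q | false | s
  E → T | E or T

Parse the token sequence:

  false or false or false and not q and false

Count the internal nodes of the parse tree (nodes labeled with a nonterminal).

[E [E [E [T [F false]]] or [T [F false]]] or [T [T [T [F false]] and [F not [F q]]] and [F false]]]

14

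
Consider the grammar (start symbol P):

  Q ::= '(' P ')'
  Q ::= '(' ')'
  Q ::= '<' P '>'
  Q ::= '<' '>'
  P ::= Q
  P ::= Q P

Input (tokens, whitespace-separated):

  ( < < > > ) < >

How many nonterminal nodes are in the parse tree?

[P [Q ( [P [Q < [P [Q < >]] >]] )] [P [Q < >]]]

8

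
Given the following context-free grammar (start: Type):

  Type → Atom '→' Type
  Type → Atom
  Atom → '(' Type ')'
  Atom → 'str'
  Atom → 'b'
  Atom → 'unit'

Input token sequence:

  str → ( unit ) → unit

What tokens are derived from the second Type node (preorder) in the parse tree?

( unit ) → unit

[Type [Atom str] → [Type [Atom ( [Type [Atom unit]] )] → [Type [Atom unit]]]]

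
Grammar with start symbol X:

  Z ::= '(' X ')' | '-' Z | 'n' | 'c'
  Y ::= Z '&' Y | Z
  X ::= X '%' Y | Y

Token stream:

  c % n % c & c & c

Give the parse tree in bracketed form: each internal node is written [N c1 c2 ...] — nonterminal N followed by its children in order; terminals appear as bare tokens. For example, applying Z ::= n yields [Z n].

X
X % Y
X % Y % Y
Y % Y % Y
Z % Y % Y
c % Y % Y
c % Z % Y
c % n % Y
c % n % Z & Y
c % n % c & Y
c % n % c & Z & Y
c % n % c & c & Y
c % n % c & c & Z
c % n % c & c & c

[X [X [X [Y [Z c]]] % [Y [Z n]]] % [Y [Z c] & [Y [Z c] & [Y [Z c]]]]]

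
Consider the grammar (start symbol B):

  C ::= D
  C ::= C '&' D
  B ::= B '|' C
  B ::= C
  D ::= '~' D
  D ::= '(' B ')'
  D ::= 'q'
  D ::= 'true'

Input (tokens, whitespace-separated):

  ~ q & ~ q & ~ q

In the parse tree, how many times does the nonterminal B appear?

[B [C [C [C [D ~ [D q]]] & [D ~ [D q]]] & [D ~ [D q]]]]

1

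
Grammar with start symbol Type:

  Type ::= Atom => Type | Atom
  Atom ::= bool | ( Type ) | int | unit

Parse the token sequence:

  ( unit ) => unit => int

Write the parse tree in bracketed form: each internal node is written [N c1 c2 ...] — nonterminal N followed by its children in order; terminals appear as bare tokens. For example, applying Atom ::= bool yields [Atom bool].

Type
Atom => Type
( Type ) => Type
( Atom ) => Type
( unit ) => Type
( unit ) => Atom => Type
( unit ) => unit => Type
( unit ) => unit => Atom
( unit ) => unit => int

[Type [Atom ( [Type [Atom unit]] )] => [Type [Atom unit] => [Type [Atom int]]]]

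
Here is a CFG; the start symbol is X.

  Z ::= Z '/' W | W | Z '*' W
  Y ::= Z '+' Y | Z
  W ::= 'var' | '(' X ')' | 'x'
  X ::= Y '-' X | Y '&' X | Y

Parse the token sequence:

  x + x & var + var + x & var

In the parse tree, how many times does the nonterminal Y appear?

[X [Y [Z [W x]] + [Y [Z [W x]]]] & [X [Y [Z [W var]] + [Y [Z [W var]] + [Y [Z [W x]]]]] & [X [Y [Z [W var]]]]]]

6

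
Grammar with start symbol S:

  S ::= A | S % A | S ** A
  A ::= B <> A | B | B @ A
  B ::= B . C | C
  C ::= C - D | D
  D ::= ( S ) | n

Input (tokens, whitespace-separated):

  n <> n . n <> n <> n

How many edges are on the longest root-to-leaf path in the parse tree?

8

[S [A [B [C [D n]]] <> [A [B [B [C [D n]]] . [C [D n]]] <> [A [B [C [D n]]] <> [A [B [C [D n]]]]]]]]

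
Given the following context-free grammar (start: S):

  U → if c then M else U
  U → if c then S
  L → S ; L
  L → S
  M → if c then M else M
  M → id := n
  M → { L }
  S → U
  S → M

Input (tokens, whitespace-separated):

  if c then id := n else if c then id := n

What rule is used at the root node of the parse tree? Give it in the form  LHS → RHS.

S → U

[S [U if c then [M id := n] else [U if c then [S [M id := n]]]]]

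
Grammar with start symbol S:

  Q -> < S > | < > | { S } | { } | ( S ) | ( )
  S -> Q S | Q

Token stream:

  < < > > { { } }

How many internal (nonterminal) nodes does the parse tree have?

[S [Q < [S [Q < >]] >] [S [Q { [S [Q { }]] }]]]

8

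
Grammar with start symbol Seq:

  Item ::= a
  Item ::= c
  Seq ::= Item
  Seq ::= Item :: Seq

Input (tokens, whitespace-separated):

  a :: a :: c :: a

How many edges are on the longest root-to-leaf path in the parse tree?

5

[Seq [Item a] :: [Seq [Item a] :: [Seq [Item c] :: [Seq [Item a]]]]]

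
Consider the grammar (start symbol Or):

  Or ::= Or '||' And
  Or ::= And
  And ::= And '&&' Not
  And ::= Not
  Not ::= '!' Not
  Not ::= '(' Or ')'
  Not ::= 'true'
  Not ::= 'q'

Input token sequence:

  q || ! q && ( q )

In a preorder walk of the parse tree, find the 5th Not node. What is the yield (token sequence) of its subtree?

q

[Or [Or [And [Not q]]] || [And [And [Not ! [Not q]]] && [Not ( [Or [And [Not q]]] )]]]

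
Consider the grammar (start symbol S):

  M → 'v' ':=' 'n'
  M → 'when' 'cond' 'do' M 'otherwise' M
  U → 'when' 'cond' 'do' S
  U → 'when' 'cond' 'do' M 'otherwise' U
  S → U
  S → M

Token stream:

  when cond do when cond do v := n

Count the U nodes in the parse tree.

[S [U when cond do [S [U when cond do [S [M v := n]]]]]]

2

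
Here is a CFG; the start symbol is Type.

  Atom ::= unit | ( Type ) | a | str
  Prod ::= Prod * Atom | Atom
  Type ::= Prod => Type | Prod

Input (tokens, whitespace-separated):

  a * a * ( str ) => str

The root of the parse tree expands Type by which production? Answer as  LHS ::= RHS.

Type ::= Prod => Type

[Type [Prod [Prod [Prod [Atom a]] * [Atom a]] * [Atom ( [Type [Prod [Atom str]]] )]] => [Type [Prod [Atom str]]]]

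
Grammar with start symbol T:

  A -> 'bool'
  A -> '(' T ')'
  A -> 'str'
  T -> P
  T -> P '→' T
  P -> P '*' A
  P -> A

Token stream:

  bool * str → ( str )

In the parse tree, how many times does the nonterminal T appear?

3

[T [P [P [A bool]] * [A str]] → [T [P [A ( [T [P [A str]]] )]]]]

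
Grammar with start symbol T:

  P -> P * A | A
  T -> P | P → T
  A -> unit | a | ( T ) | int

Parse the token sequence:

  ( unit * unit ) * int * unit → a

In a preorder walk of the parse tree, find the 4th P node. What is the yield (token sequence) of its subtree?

unit * unit

[T [P [P [P [A ( [T [P [P [A unit]] * [A unit]]] )]] * [A int]] * [A unit]] → [T [P [A a]]]]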